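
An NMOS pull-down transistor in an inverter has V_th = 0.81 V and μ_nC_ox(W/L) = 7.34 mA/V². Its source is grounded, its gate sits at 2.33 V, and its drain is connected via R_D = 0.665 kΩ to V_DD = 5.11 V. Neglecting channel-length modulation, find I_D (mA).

V_GS = V_G = 2.33 V, so V_ov = 2.33 − 0.81 = 1.52 V.
Assume saturation: I_D = ½ k_n V_ov² = 0.5 × 7.34 × 1.52² = 8.48 mA, giving V_DS = V_DD − I_D R_D = 5.11 − 8.48 × 0.665 = -0.529 V.
But -0.529 V < V_ov = 1.52 V, so the device is actually in triode.
In triode I_D = k_n[V_ov V_DS − ½ V_DS²] and I_D = (V_DD − V_DS)/R_D. Equating: 2.44 V_DS² − 8.419 V_DS + 5.11 = 0, giving V_DS = 0.786 V (the root below V_ov).
I_D = (5.11 − 0.786) / 0.665 = 6.5 mA.

I_D = 6.50 mA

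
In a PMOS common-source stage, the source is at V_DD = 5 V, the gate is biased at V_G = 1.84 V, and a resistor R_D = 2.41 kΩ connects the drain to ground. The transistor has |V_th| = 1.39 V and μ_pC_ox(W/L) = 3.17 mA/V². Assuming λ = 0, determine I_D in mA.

V_SG = V_DD − V_G = 5 − 1.84 = 3.16 V, so V_ov = 3.16 − 1.39 = 1.77 V.
Assume saturation: I_D = ½ k_p V_ov² = 0.5 × 3.17 × 1.77² = 4.97 mA, giving V_SD = V_DD − I_D R_D = 5 − 4.97 × 2.41 = -6.97 V.
But -6.97 V < V_ov = 1.77 V, so the device is actually in triode.
In triode I_D = k_p[V_ov V_SD − ½ V_SD²] and I_D = (V_DD − V_SD)/R_D. Equating: 3.82 V_SD² − 14.52 V_SD + 5 = 0, giving V_SD = 0.383 V (the root below V_ov).
I_D = (5 − 0.383) / 2.41 = 1.92 mA.

I_D = 1.92 mA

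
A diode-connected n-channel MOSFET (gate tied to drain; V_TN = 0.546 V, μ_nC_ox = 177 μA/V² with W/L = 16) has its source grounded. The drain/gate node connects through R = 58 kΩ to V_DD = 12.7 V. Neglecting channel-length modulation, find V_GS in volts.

V_GS = 0.925 V

With gate tied to drain, V_GS = V_DS ≥ V_GS − V_TN, so the device is in saturation.
k_n = μ_nC_ox · (W/L) = 2.832 mA/V².
KCL at the drain: ½ k_n (V_GS − V_TN)² = (V_DD − V_GS)/R.
Let x = V_GS − 0.546. Then 82.1 x² + x − 12.15 = 0, giving x = 0.379 V (positive root), so V_GS = 0.925 V.
I_D = (V_DD − V_GS)/R = (12.7 − 0.925) / 58 = 0.203 mA.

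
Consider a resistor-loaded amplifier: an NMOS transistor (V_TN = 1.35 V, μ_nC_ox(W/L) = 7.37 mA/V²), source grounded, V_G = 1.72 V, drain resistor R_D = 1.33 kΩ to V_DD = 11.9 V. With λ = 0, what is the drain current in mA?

V_GS = V_G = 1.72 V, so V_ov = 1.72 − 1.35 = 0.37 V.
Assume saturation: I_D = ½ k_n V_ov² = 0.5 × 7.37 × 0.37² = 0.504 mA, giving V_DS = V_DD − I_D R_D = 11.9 − 0.504 × 1.33 = 11.2 V.
V_DS = 11.2 V ≥ V_ov = 0.37 V, confirming saturation.

I_D = 0.504 mA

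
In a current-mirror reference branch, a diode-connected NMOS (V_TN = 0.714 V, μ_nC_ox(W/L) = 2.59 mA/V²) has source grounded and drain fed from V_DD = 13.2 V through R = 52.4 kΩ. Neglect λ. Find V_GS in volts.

V_GS = 1.14 V

With gate tied to drain, V_GS = V_DS ≥ V_GS − V_TN, so the device is in saturation.
KCL at the drain: ½ k_n (V_GS − V_TN)² = (V_DD − V_GS)/R.
Let x = V_GS − 0.714. Then 67.9 x² + x − 12.49 = 0, giving x = 0.422 V (positive root), so V_GS = 1.14 V.
I_D = (V_DD − V_GS)/R = (13.2 − 1.14) / 52.4 = 0.23 mA.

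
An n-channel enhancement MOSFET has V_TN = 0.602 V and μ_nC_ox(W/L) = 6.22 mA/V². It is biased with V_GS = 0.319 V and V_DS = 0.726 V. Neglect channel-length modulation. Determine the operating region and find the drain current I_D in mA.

Cutoff; I_D = 0 mA

V_GS = 0.319 V < V_TN = 0.602 V, so the transistor is in cutoff.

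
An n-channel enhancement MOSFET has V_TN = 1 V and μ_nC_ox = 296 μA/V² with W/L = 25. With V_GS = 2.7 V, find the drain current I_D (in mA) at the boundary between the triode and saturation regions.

At the boundary V_DS = V_ov = V_GS − V_TN = 2.7 − 1 = 1.7 V.
k_n = μ_nC_ox · (W/L) = 7.4 mA/V².
I_D = ½ k_n V_ov² = 0.5 × 7.4 × 1.7² = 10.7 mA.

I_D = 10.7 mA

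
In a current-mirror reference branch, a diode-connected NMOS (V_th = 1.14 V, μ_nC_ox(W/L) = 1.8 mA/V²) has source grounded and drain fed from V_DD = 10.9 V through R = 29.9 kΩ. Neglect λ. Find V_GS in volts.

V_GS = 1.72 V

With gate tied to drain, V_GS = V_DS ≥ V_GS − V_th, so the device is in saturation.
KCL at the drain: ½ k_n (V_GS − V_th)² = (V_DD − V_GS)/R.
Let x = V_GS − 1.14. Then 26.9 x² + x − 9.76 = 0, giving x = 0.584 V (positive root), so V_GS = 1.72 V.
I_D = (V_DD − V_GS)/R = (10.9 − 1.72) / 29.9 = 0.307 mA.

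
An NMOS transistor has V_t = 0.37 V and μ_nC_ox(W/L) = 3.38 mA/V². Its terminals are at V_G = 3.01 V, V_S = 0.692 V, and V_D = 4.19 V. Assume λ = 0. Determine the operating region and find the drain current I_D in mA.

Saturation; I_D = 6.41 mA

V_GS = V_G − V_S = 3.01 − 0.692 = 2.32 V; V_DS = V_D − V_S = 4.19 − 0.692 = 3.5 V.
V_ov = V_GS − V_t = 2.32 − 0.37 = 1.95 V.
Since V_DS = 3.5 V ≥ V_ov = 1.95 V, the device is in saturation.
I_D = ½ k_n V_ov² = 0.5 × 3.38 × 1.95² = 6.41 mA.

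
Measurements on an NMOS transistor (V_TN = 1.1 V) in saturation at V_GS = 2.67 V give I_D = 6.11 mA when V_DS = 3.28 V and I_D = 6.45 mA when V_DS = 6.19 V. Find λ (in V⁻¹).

With V_GS fixed, I_D ∝ (1 + λ V_DS) in saturation, so I_D2/I_D1 = (1 + λ V_DS2)/(1 + λ V_DS1).
6.45/6.11 = 1.056 = (1 + 6.19 λ)/(1 + 3.28 λ).
Solving: λ (I_D1 V_DS2 − I_D2 V_DS1) = I_D2 − I_D1, so λ = (6.45 − 6.11) / (6.11 × 6.19 − 6.45 × 3.28) = 0.34 / 16.7 = 0.0204 V⁻¹.

λ = 0.0204 V⁻¹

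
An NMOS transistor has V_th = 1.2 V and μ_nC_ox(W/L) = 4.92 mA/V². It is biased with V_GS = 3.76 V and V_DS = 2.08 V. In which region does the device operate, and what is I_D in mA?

V_ov = V_GS − V_th = 3.76 − 1.2 = 2.56 V.
Since V_DS = 2.08 V < V_ov = 2.56 V, the device is in the triode region.
I_D = k_n [V_ov · V_DS − ½ V_DS²] = 4.92 × [2.56 × 2.08 − 0.5 × 2.08²] = 15.6 mA.

Triode; I_D = 15.6 mA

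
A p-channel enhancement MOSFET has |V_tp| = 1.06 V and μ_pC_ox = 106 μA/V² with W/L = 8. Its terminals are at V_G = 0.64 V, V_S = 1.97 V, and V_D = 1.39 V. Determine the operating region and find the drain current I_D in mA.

V_SG = V_S − V_G = 1.97 − 0.64 = 1.33 V; V_SD = V_S − V_D = 1.97 − 1.39 = 0.58 V.
k_p = μ_pC_ox · (W/L) = 0.848 mA/V².
V_ov = V_SG − |V_tp| = 1.33 − 1.06 = 0.27 V.
Since V_SD = 0.58 V ≥ V_ov = 0.27 V, the device is in saturation.
I_D = ½ k_p V_ov² = 0.5 × 0.848 × 0.27² = 0.0309 mA.

Saturation; I_D = 0.0309 mA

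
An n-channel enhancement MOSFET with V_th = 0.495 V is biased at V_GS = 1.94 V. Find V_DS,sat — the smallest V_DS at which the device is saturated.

The boundary between triode and saturation is V_DS = V_GS − V_th = V_ov.
V_ov = 1.94 − 0.495 = 1.44 V.

V_DS,sat = 1.44 V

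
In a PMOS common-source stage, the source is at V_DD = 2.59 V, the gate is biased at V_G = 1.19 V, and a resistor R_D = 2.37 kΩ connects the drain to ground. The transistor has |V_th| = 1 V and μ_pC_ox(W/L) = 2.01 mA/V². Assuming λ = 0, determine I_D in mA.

I_D = 0.161 mA

V_SG = V_DD − V_G = 2.59 − 1.19 = 1.4 V, so V_ov = 1.4 − 1 = 0.4 V.
Assume saturation: I_D = ½ k_p V_ov² = 0.5 × 2.01 × 0.4² = 0.161 mA, giving V_SD = V_DD − I_D R_D = 2.59 − 0.161 × 2.37 = 2.21 V.
V_SD = 2.21 V ≥ V_ov = 0.4 V, confirming saturation.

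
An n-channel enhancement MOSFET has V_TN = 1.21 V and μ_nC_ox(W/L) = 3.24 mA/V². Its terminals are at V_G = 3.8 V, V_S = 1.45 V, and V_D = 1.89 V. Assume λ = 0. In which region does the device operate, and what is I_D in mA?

V_GS = V_G − V_S = 3.8 − 1.45 = 2.35 V; V_DS = V_D − V_S = 1.89 − 1.45 = 0.44 V.
V_ov = V_GS − V_TN = 2.35 − 1.21 = 1.14 V.
Since V_DS = 0.44 V < V_ov = 1.14 V, the device is in the triode region.
I_D = k_n [V_ov · V_DS − ½ V_DS²] = 3.24 × [1.14 × 0.44 − 0.5 × 0.44²] = 1.31 mA.

Triode; I_D = 1.31 mA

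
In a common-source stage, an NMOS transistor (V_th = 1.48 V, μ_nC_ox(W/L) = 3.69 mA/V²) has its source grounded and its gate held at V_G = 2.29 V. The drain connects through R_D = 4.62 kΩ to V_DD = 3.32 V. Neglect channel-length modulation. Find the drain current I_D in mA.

I_D = 0.661 mA

V_GS = V_G = 2.29 V, so V_ov = 2.29 − 1.48 = 0.81 V.
Assume saturation: I_D = ½ k_n V_ov² = 0.5 × 3.69 × 0.81² = 1.21 mA, giving V_DS = V_DD − I_D R_D = 3.32 − 1.21 × 4.62 = -2.27 V.
But -2.27 V < V_ov = 0.81 V, so the device is actually in triode.
In triode I_D = k_n[V_ov V_DS − ½ V_DS²] and I_D = (V_DD − V_DS)/R_D. Equating: 8.52 V_DS² − 14.81 V_DS + 3.32 = 0, giving V_DS = 0.264 V (the root below V_ov).
I_D = (3.32 − 0.264) / 4.62 = 0.661 mA.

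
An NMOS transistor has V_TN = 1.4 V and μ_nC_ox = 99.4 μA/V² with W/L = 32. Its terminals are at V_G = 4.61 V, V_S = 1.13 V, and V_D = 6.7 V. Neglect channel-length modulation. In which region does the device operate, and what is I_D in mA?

Saturation; I_D = 6.88 mA

V_GS = V_G − V_S = 4.61 − 1.13 = 3.48 V; V_DS = V_D − V_S = 6.7 − 1.13 = 5.57 V.
k_n = μ_nC_ox · (W/L) = 3.181 mA/V².
V_ov = V_GS − V_TN = 3.48 − 1.4 = 2.08 V.
Since V_DS = 5.57 V ≥ V_ov = 2.08 V, the device is in saturation.
I_D = ½ k_n V_ov² = 0.5 × 3.181 × 2.08² = 6.88 mA.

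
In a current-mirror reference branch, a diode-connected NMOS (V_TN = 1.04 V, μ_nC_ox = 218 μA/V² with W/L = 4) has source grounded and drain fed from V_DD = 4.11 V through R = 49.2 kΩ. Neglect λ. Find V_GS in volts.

V_GS = 1.40 V

With gate tied to drain, V_GS = V_DS ≥ V_GS − V_TN, so the device is in saturation.
k_n = μ_nC_ox · (W/L) = 0.872 mA/V².
KCL at the drain: ½ k_n (V_GS − V_TN)² = (V_DD − V_GS)/R.
Let x = V_GS − 1.04. Then 21.5 x² + x − 3.07 = 0, giving x = 0.356 V (positive root), so V_GS = 1.4 V.
I_D = (V_DD − V_GS)/R = (4.11 − 1.4) / 49.2 = 0.0552 mA.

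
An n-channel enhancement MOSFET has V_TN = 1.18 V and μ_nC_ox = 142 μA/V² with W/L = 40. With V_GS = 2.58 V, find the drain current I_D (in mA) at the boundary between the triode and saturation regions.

I_D = 5.57 mA

At the boundary V_DS = V_ov = V_GS − V_TN = 2.58 − 1.18 = 1.4 V.
k_n = μ_nC_ox · (W/L) = 5.68 mA/V².
I_D = ½ k_n V_ov² = 0.5 × 5.68 × 1.4² = 5.57 mA.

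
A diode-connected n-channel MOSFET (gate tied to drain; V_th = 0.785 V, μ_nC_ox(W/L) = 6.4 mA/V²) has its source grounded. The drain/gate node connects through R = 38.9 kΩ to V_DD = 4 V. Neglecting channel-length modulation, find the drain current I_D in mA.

I_D = 0.0786 mA

With gate tied to drain, V_GS = V_DS ≥ V_GS − V_th, so the device is in saturation.
KCL at the drain: ½ k_n (V_GS − V_th)² = (V_DD − V_GS)/R.
Let x = V_GS − 0.785. Then 124 x² + x − 3.215 = 0, giving x = 0.157 V (positive root), so V_GS = 0.942 V.
I_D = (V_DD − V_GS)/R = (4 − 0.942) / 38.9 = 0.0786 mA.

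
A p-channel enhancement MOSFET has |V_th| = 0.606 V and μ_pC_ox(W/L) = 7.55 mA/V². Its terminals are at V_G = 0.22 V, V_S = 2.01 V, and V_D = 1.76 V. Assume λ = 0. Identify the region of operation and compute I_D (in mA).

Triode; I_D = 2.00 mA

V_SG = V_S − V_G = 2.01 − 0.22 = 1.79 V; V_SD = V_S − V_D = 2.01 − 1.76 = 0.25 V.
V_ov = V_SG − |V_th| = 1.79 − 0.606 = 1.18 V.
Since V_SD = 0.25 V < V_ov = 1.18 V, the device is in the triode region.
I_D = k_p [V_ov · V_SD − ½ V_SD²] = 7.55 × [1.18 × 0.25 − 0.5 × 0.25²] = 2 mA.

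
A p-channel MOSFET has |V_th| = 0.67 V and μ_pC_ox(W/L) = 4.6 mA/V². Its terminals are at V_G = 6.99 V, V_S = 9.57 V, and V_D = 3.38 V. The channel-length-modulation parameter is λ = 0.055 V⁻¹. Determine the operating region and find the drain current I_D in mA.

V_SG = V_S − V_G = 9.57 − 6.99 = 2.58 V; V_SD = V_S − V_D = 9.57 − 3.38 = 6.19 V.
V_ov = V_SG − |V_th| = 2.58 − 0.67 = 1.91 V.
Since V_SD = 6.19 V ≥ V_ov = 1.91 V, the device is in saturation.
I_D = ½ k_p V_ov² (1 + λ V_SD) = 0.5 × 4.6 × 1.91² × (1 + 0.055 × 6.19) = 11.2 mA.

Saturation; I_D = 11.2 mA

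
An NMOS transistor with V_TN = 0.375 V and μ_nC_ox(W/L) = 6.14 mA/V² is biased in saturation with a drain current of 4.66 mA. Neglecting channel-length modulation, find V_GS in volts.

V_GS = 1.61 V

In saturation I_D = ½ k_n (V_GS − V_TN)², so V_GS − V_TN = √(2 I_D / k_n) = √(2 × 4.66 / 6.14) = 1.23 V.
V_GS = 0.375 + 1.23 = 1.61 V.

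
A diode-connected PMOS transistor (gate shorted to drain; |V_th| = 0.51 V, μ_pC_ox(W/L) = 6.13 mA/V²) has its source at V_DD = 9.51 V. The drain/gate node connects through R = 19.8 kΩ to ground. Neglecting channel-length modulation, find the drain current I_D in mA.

I_D = 0.436 mA

With gate tied to drain, V_SG = V_SD ≥ V_SG − |V_th|, so the device is in saturation.
KCL at the drain: ½ k_p (V_SG − |V_th|)² = (V_DD − V_SG)/R.
Let x = V_SG − 0.51. Then 60.7 x² + x − 9 = 0, giving x = 0.377 V (positive root), so V_SG = 0.887 V.
I_D = (V_DD − V_SG)/R = (9.51 − 0.887) / 19.8 = 0.436 mA.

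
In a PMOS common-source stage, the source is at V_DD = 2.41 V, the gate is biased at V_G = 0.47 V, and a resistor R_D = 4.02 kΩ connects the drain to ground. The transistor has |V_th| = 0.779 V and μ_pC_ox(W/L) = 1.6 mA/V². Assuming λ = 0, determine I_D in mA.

V_SG = V_DD − V_G = 2.41 − 0.47 = 1.94 V, so V_ov = 1.94 − 0.779 = 1.16 V.
Assume saturation: I_D = ½ k_p V_ov² = 0.5 × 1.6 × 1.16² = 1.08 mA, giving V_SD = V_DD − I_D R_D = 2.41 − 1.08 × 4.02 = -1.92 V.
But -1.92 V < V_ov = 1.16 V, so the device is actually in triode.
In triode I_D = k_p[V_ov V_SD − ½ V_SD²] and I_D = (V_DD − V_SD)/R_D. Equating: 3.22 V_SD² − 8.468 V_SD + 2.41 = 0, giving V_SD = 0.325 V (the root below V_ov).
I_D = (2.41 − 0.325) / 4.02 = 0.519 mA.

I_D = 0.519 mA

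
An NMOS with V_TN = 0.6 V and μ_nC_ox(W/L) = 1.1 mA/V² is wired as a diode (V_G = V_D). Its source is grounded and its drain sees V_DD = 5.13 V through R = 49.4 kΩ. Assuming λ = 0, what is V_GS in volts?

V_GS = 0.990 V

With gate tied to drain, V_GS = V_DS ≥ V_GS − V_TN, so the device is in saturation.
KCL at the drain: ½ k_n (V_GS − V_TN)² = (V_DD − V_GS)/R.
Let x = V_GS − 0.6. Then 27.2 x² + x − 4.53 = 0, giving x = 0.39 V (positive root), so V_GS = 0.99 V.
I_D = (V_DD − V_GS)/R = (5.13 − 0.99) / 49.4 = 0.0838 mA.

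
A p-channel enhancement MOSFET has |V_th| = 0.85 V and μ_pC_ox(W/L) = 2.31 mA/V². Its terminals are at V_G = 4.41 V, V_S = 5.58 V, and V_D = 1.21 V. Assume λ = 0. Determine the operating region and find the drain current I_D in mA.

Saturation; I_D = 0.118 mA

V_SG = V_S − V_G = 5.58 − 4.41 = 1.17 V; V_SD = V_S − V_D = 5.58 − 1.21 = 4.37 V.
V_ov = V_SG − |V_th| = 1.17 − 0.85 = 0.32 V.
Since V_SD = 4.37 V ≥ V_ov = 0.32 V, the device is in saturation.
I_D = ½ k_p V_ov² = 0.5 × 2.31 × 0.32² = 0.118 mA.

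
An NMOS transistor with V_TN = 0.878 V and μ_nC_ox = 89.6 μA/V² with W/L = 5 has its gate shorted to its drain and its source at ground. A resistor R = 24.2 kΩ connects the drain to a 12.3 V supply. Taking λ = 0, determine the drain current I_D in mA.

With gate tied to drain, V_GS = V_DS ≥ V_GS − V_TN, so the device is in saturation.
k_n = μ_nC_ox · (W/L) = 0.448 mA/V².
KCL at the drain: ½ k_n (V_GS − V_TN)² = (V_DD − V_GS)/R.
Let x = V_GS − 0.878. Then 5.42 x² + x − 11.42 = 0, giving x = 1.36 V (positive root), so V_GS = 2.24 V.
I_D = (V_DD − V_GS)/R = (12.3 − 2.24) / 24.2 = 0.416 mA.

I_D = 0.416 mA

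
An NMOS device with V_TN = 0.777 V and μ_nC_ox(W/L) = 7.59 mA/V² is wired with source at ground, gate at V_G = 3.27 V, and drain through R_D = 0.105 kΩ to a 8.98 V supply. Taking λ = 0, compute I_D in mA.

V_GS = V_G = 3.27 V, so V_ov = 3.27 − 0.777 = 2.49 V.
Assume saturation: I_D = ½ k_n V_ov² = 0.5 × 7.59 × 2.49² = 23.6 mA, giving V_DS = V_DD − I_D R_D = 8.98 − 23.6 × 0.105 = 6.5 V.
V_DS = 6.5 V ≥ V_ov = 2.49 V, confirming saturation.

I_D = 23.6 mA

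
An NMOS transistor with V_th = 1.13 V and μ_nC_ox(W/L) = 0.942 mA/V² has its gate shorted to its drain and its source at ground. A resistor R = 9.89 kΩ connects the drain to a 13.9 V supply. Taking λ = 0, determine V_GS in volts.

With gate tied to drain, V_GS = V_DS ≥ V_GS − V_th, so the device is in saturation.
KCL at the drain: ½ k_n (V_GS − V_th)² = (V_DD − V_GS)/R.
Let x = V_GS − 1.13. Then 4.66 x² + x − 12.77 = 0, giving x = 1.55 V (positive root), so V_GS = 2.68 V.
I_D = (V_DD − V_GS)/R = (13.9 − 2.68) / 9.89 = 1.13 mA.

V_GS = 2.68 V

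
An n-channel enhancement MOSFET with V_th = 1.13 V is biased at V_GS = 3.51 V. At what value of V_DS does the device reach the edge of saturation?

The boundary between triode and saturation is V_DS = V_GS − V_th = V_ov.
V_ov = 3.51 − 1.13 = 2.38 V.

V_DS,sat = 2.38 V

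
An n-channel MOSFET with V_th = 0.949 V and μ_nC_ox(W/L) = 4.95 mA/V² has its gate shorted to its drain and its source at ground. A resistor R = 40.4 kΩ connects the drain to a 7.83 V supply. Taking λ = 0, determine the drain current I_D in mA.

I_D = 0.164 mA

With gate tied to drain, V_GS = V_DS ≥ V_GS − V_th, so the device is in saturation.
KCL at the drain: ½ k_n (V_GS − V_th)² = (V_DD − V_GS)/R.
Let x = V_GS − 0.949. Then 100 x² + x − 6.881 = 0, giving x = 0.257 V (positive root), so V_GS = 1.21 V.
I_D = (V_DD − V_GS)/R = (7.83 − 1.21) / 40.4 = 0.164 mA.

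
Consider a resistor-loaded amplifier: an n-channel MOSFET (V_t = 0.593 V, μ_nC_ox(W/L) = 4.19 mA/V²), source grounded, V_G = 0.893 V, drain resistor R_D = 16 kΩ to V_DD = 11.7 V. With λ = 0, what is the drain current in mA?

V_GS = V_G = 0.893 V, so V_ov = 0.893 − 0.593 = 0.3 V.
Assume saturation: I_D = ½ k_n V_ov² = 0.5 × 4.19 × 0.3² = 0.189 mA, giving V_DS = V_DD − I_D R_D = 11.7 − 0.189 × 16 = 8.68 V.
V_DS = 8.68 V ≥ V_ov = 0.3 V, confirming saturation.

I_D = 0.189 mA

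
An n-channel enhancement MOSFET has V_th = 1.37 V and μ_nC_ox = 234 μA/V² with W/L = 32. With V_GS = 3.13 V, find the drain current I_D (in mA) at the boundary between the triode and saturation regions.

I_D = 11.6 mA

At the boundary V_DS = V_ov = V_GS − V_th = 3.13 − 1.37 = 1.76 V.
k_n = μ_nC_ox · (W/L) = 7.488 mA/V².
I_D = ½ k_n V_ov² = 0.5 × 7.488 × 1.76² = 11.6 mA.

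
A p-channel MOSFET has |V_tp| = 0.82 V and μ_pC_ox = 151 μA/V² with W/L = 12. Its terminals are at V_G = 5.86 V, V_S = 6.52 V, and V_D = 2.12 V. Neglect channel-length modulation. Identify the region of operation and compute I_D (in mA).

V_SG = V_S − V_G = 6.52 − 5.86 = 0.66 V; V_SD = V_S − V_D = 6.52 − 2.12 = 4.4 V.
V_SG = 0.66 V < |V_tp| = 0.82 V, so the transistor is in cutoff.

Cutoff; I_D = 0 mA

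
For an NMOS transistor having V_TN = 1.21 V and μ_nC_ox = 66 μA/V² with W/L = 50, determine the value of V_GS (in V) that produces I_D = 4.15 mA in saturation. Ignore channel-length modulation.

k_n = μ_nC_ox · (W/L) = 3.3 mA/V².
In saturation I_D = ½ k_n (V_GS − V_TN)², so V_GS − V_TN = √(2 I_D / k_n) = √(2 × 4.15 / 3.3) = 1.59 V.
V_GS = 1.21 + 1.59 = 2.8 V.

V_GS = 2.80 V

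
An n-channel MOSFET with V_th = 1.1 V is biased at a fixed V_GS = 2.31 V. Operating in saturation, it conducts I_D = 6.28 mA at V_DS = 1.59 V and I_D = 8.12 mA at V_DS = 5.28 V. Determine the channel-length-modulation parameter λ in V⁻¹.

λ = 0.0909 V⁻¹

With V_GS fixed, I_D ∝ (1 + λ V_DS) in saturation, so I_D2/I_D1 = (1 + λ V_DS2)/(1 + λ V_DS1).
8.12/6.28 = 1.293 = (1 + 5.28 λ)/(1 + 1.59 λ).
Solving: λ (I_D1 V_DS2 − I_D2 V_DS1) = I_D2 − I_D1, so λ = (8.12 − 6.28) / (6.28 × 5.28 − 8.12 × 1.59) = 1.84 / 20.2 = 0.0909 V⁻¹.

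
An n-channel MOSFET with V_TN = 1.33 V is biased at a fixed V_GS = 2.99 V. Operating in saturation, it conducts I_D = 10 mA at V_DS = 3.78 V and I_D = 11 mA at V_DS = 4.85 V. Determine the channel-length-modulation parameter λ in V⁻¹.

λ = 0.145 V⁻¹

With V_GS fixed, I_D ∝ (1 + λ V_DS) in saturation, so I_D2/I_D1 = (1 + λ V_DS2)/(1 + λ V_DS1).
11/10 = 1.1 = (1 + 4.85 λ)/(1 + 3.78 λ).
Solving: λ (I_D1 V_DS2 − I_D2 V_DS1) = I_D2 − I_D1, so λ = (11 − 10) / (10 × 4.85 − 11 × 3.78) = 1 / 6.92 = 0.145 V⁻¹.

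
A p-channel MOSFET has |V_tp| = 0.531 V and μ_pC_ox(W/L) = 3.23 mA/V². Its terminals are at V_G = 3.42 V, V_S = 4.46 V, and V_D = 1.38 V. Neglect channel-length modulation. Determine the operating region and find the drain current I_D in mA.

Saturation; I_D = 0.418 mA

V_SG = V_S − V_G = 4.46 − 3.42 = 1.04 V; V_SD = V_S − V_D = 4.46 − 1.38 = 3.08 V.
V_ov = V_SG − |V_tp| = 1.04 − 0.531 = 0.509 V.
Since V_SD = 3.08 V ≥ V_ov = 0.509 V, the device is in saturation.
I_D = ½ k_p V_ov² = 0.5 × 3.23 × 0.509² = 0.418 mA.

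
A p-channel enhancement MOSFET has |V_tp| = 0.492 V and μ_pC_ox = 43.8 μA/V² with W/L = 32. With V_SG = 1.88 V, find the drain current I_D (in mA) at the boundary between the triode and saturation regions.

I_D = 1.35 mA

At the boundary V_SD = V_ov = V_SG − |V_tp| = 1.88 − 0.492 = 1.39 V.
k_p = μ_pC_ox · (W/L) = 1.402 mA/V².
I_D = ½ k_p V_ov² = 0.5 × 1.402 × 1.39² = 1.35 mA.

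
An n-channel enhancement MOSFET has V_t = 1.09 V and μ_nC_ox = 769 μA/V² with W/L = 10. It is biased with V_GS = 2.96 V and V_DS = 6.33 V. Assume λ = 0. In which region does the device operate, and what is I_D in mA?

k_n = μ_nC_ox · (W/L) = 7.69 mA/V².
V_ov = V_GS − V_t = 2.96 − 1.09 = 1.87 V.
Since V_DS = 6.33 V ≥ V_ov = 1.87 V, the device is in saturation.
I_D = ½ k_n V_ov² = 0.5 × 7.69 × 1.87² = 13.4 mA.

Saturation; I_D = 13.4 mA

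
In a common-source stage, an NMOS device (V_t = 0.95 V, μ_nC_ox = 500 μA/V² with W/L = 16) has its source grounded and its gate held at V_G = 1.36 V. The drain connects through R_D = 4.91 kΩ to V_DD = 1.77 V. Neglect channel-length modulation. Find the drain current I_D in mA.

V_GS = V_G = 1.36 V, so V_ov = 1.36 − 0.95 = 0.41 V.
k_n = μ_nC_ox · (W/L) = 8 mA/V².
Assume saturation: I_D = ½ k_n V_ov² = 0.5 × 8 × 0.41² = 0.672 mA, giving V_DS = V_DD − I_D R_D = 1.77 − 0.672 × 4.91 = -1.53 V.
But -1.53 V < V_ov = 0.41 V, so the device is actually in triode.
In triode I_D = k_n[V_ov V_DS − ½ V_DS²] and I_D = (V_DD − V_DS)/R_D. Equating: 19.6 V_DS² − 17.1 V_DS + 1.77 = 0, giving V_DS = 0.12 V (the root below V_ov).
I_D = (1.77 − 0.12) / 4.91 = 0.336 mA.

I_D = 0.336 mA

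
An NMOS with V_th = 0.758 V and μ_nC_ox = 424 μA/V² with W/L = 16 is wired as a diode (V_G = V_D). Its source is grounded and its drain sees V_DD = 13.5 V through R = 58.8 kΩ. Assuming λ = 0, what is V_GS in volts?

With gate tied to drain, V_GS = V_DS ≥ V_GS − V_th, so the device is in saturation.
k_n = μ_nC_ox · (W/L) = 6.784 mA/V².
KCL at the drain: ½ k_n (V_GS − V_th)² = (V_DD − V_GS)/R.
Let x = V_GS − 0.758. Then 199 x² + x − 12.74 = 0, giving x = 0.25 V (positive root), so V_GS = 1.01 V.
I_D = (V_DD − V_GS)/R = (13.5 − 1.01) / 58.8 = 0.212 mA.

V_GS = 1.01 V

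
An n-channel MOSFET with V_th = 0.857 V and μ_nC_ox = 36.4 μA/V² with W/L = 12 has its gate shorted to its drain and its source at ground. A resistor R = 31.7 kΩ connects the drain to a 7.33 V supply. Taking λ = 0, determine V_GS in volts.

With gate tied to drain, V_GS = V_DS ≥ V_GS − V_th, so the device is in saturation.
k_n = μ_nC_ox · (W/L) = 0.4368 mA/V².
KCL at the drain: ½ k_n (V_GS − V_th)² = (V_DD − V_GS)/R.
Let x = V_GS − 0.857. Then 6.92 x² + x − 6.473 = 0, giving x = 0.897 V (positive root), so V_GS = 1.75 V.
I_D = (V_DD − V_GS)/R = (7.33 − 1.75) / 31.7 = 0.176 mA.

V_GS = 1.75 V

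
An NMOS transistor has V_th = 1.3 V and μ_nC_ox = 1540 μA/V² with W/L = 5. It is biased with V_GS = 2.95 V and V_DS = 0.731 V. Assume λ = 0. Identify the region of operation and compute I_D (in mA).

Triode; I_D = 7.23 mA

k_n = μ_nC_ox · (W/L) = 7.7 mA/V².
V_ov = V_GS − V_th = 2.95 − 1.3 = 1.65 V.
Since V_DS = 0.731 V < V_ov = 1.65 V, the device is in the triode region.
I_D = k_n [V_ov · V_DS − ½ V_DS²] = 7.7 × [1.65 × 0.731 − 0.5 × 0.731²] = 7.23 mA.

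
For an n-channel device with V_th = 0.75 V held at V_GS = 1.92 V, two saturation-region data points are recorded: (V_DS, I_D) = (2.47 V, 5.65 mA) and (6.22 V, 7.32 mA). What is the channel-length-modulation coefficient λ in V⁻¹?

λ = 0.0979 V⁻¹

With V_GS fixed, I_D ∝ (1 + λ V_DS) in saturation, so I_D2/I_D1 = (1 + λ V_DS2)/(1 + λ V_DS1).
7.32/5.65 = 1.296 = (1 + 6.22 λ)/(1 + 2.47 λ).
Solving: λ (I_D1 V_DS2 − I_D2 V_DS1) = I_D2 − I_D1, so λ = (7.32 − 5.65) / (5.65 × 6.22 − 7.32 × 2.47) = 1.67 / 17.1 = 0.0979 V⁻¹.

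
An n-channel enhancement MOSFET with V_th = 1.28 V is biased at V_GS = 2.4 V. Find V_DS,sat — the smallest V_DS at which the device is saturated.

The boundary between triode and saturation is V_DS = V_GS − V_th = V_ov.
V_ov = 2.4 − 1.28 = 1.12 V.

V_DS,sat = 1.12 V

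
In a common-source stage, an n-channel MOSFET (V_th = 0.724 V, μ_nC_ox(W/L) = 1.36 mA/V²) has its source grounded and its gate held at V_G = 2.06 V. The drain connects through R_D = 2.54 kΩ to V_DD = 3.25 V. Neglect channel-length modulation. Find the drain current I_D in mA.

V_GS = V_G = 2.06 V, so V_ov = 2.06 − 0.724 = 1.34 V.
Assume saturation: I_D = ½ k_n V_ov² = 0.5 × 1.36 × 1.34² = 1.21 mA, giving V_DS = V_DD − I_D R_D = 3.25 − 1.21 × 2.54 = 0.167 V.
But 0.167 V < V_ov = 1.34 V, so the device is actually in triode.
In triode I_D = k_n[V_ov V_DS − ½ V_DS²] and I_D = (V_DD − V_DS)/R_D. Equating: 1.73 V_DS² − 5.615 V_DS + 3.25 = 0, giving V_DS = 0.753 V (the root below V_ov).
I_D = (3.25 − 0.753) / 2.54 = 0.983 mA.

I_D = 0.983 mA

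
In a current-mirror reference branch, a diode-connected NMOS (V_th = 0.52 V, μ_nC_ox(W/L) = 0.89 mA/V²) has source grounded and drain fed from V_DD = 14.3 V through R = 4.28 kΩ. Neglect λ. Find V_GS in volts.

V_GS = 2.96 V

With gate tied to drain, V_GS = V_DS ≥ V_GS − V_th, so the device is in saturation.
KCL at the drain: ½ k_n (V_GS − V_th)² = (V_DD − V_GS)/R.
Let x = V_GS − 0.52. Then 1.9 x² + x − 13.78 = 0, giving x = 2.44 V (positive root), so V_GS = 2.96 V.
I_D = (V_DD − V_GS)/R = (14.3 − 2.96) / 4.28 = 2.65 mA.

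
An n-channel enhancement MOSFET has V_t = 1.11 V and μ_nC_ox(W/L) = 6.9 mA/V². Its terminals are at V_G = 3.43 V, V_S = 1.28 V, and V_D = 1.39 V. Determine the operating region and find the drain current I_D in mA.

Triode; I_D = 0.748 mA

V_GS = V_G − V_S = 3.43 − 1.28 = 2.15 V; V_DS = V_D − V_S = 1.39 − 1.28 = 0.11 V.
V_ov = V_GS − V_t = 2.15 − 1.11 = 1.04 V.
Since V_DS = 0.11 V < V_ov = 1.04 V, the device is in the triode region.
I_D = k_n [V_ov · V_DS − ½ V_DS²] = 6.9 × [1.04 × 0.11 − 0.5 × 0.11²] = 0.748 mA.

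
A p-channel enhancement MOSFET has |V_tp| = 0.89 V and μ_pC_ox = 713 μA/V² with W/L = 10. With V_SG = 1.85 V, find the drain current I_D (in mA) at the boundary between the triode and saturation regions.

I_D = 3.29 mA

At the boundary V_SD = V_ov = V_SG − |V_tp| = 1.85 − 0.89 = 0.96 V.
k_p = μ_pC_ox · (W/L) = 7.13 mA/V².
I_D = ½ k_p V_ov² = 0.5 × 7.13 × 0.96² = 3.29 mA.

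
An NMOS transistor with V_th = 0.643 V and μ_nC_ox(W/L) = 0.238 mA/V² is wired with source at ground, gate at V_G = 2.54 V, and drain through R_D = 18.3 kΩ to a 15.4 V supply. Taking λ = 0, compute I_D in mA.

I_D = 0.428 mA

V_GS = V_G = 2.54 V, so V_ov = 2.54 − 0.643 = 1.9 V.
Assume saturation: I_D = ½ k_n V_ov² = 0.5 × 0.238 × 1.9² = 0.428 mA, giving V_DS = V_DD − I_D R_D = 15.4 − 0.428 × 18.3 = 7.56 V.
V_DS = 7.56 V ≥ V_ov = 1.9 V, confirming saturation.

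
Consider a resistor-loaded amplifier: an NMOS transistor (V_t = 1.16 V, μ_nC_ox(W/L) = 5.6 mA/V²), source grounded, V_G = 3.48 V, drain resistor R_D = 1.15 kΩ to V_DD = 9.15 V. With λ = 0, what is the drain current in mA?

V_GS = V_G = 3.48 V, so V_ov = 3.48 − 1.16 = 2.32 V.
Assume saturation: I_D = ½ k_n V_ov² = 0.5 × 5.6 × 2.32² = 15.1 mA, giving V_DS = V_DD − I_D R_D = 9.15 − 15.1 × 1.15 = -8.18 V.
But -8.18 V < V_ov = 2.32 V, so the device is actually in triode.
In triode I_D = k_n[V_ov V_DS − ½ V_DS²] and I_D = (V_DD − V_DS)/R_D. Equating: 3.22 V_DS² − 15.94 V_DS + 9.15 = 0, giving V_DS = 0.663 V (the root below V_ov).
I_D = (9.15 − 0.663) / 1.15 = 7.38 mA.

I_D = 7.38 mA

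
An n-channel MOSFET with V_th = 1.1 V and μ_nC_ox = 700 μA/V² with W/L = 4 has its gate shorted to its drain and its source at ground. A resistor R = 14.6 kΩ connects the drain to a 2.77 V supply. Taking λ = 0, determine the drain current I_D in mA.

With gate tied to drain, V_GS = V_DS ≥ V_GS − V_th, so the device is in saturation.
k_n = μ_nC_ox · (W/L) = 2.8 mA/V².
KCL at the drain: ½ k_n (V_GS − V_th)² = (V_DD − V_GS)/R.
Let x = V_GS − 1.1. Then 20.4 x² + x − 1.67 = 0, giving x = 0.262 V (positive root), so V_GS = 1.36 V.
I_D = (V_DD − V_GS)/R = (2.77 − 1.36) / 14.6 = 0.0964 mA.

I_D = 0.0964 mA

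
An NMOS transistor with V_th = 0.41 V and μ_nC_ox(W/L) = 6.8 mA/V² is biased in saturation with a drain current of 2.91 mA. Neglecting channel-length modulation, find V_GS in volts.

In saturation I_D = ½ k_n (V_GS − V_th)², so V_GS − V_th = √(2 I_D / k_n) = √(2 × 2.91 / 6.8) = 0.925 V.
V_GS = 0.41 + 0.925 = 1.34 V.

V_GS = 1.34 V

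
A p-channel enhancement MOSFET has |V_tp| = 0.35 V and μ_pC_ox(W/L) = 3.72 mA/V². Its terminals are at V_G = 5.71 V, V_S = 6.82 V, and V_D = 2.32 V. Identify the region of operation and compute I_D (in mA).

Saturation; I_D = 1.07 mA

V_SG = V_S − V_G = 6.82 − 5.71 = 1.11 V; V_SD = V_S − V_D = 6.82 − 2.32 = 4.5 V.
V_ov = V_SG − |V_tp| = 1.11 − 0.35 = 0.76 V.
Since V_SD = 4.5 V ≥ V_ov = 0.76 V, the device is in saturation.
I_D = ½ k_p V_ov² = 0.5 × 3.72 × 0.76² = 1.07 mA.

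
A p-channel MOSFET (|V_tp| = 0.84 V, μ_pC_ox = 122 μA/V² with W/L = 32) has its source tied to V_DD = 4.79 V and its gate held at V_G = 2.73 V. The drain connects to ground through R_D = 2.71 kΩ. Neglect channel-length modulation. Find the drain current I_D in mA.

V_SG = V_DD − V_G = 4.79 − 2.73 = 2.06 V, so V_ov = 2.06 − 0.84 = 1.22 V.
k_p = μ_pC_ox · (W/L) = 3.904 mA/V².
Assume saturation: I_D = ½ k_p V_ov² = 0.5 × 3.904 × 1.22² = 2.91 mA, giving V_SD = V_DD − I_D R_D = 4.79 − 2.91 × 2.71 = -3.08 V.
But -3.08 V < V_ov = 1.22 V, so the device is actually in triode.
In triode I_D = k_p[V_ov V_SD − ½ V_SD²] and I_D = (V_DD − V_SD)/R_D. Equating: 5.29 V_SD² − 13.91 V_SD + 4.79 = 0, giving V_SD = 0.408 V (the root below V_ov).
I_D = (4.79 − 0.408) / 2.71 = 1.62 mA.

I_D = 1.62 mA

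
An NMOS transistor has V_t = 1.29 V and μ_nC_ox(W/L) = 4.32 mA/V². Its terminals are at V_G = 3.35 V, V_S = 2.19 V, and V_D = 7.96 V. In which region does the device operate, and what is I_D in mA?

Cutoff; I_D = 0 mA

V_GS = V_G − V_S = 3.35 − 2.19 = 1.16 V; V_DS = V_D − V_S = 7.96 − 2.19 = 5.77 V.
V_GS = 1.16 V < V_t = 1.29 V, so the transistor is in cutoff.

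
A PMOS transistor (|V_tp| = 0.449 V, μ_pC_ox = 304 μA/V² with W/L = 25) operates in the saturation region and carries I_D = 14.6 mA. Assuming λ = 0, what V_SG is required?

k_p = μ_pC_ox · (W/L) = 7.6 mA/V².
In saturation I_D = ½ k_p (V_SG − |V_tp|)², so V_SG − |V_tp| = √(2 I_D / k_p) = √(2 × 14.6 / 7.6) = 1.96 V.
V_SG = 0.449 + 1.96 = 2.41 V.

V_SG = 2.41 V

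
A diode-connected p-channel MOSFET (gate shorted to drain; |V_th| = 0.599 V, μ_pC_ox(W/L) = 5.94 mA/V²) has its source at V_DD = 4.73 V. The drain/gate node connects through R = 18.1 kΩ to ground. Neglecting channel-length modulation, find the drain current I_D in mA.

I_D = 0.213 mA

With gate tied to drain, V_SG = V_SD ≥ V_SG − |V_th|, so the device is in saturation.
KCL at the drain: ½ k_p (V_SG − |V_th|)² = (V_DD − V_SG)/R.
Let x = V_SG − 0.599. Then 53.8 x² + x − 4.131 = 0, giving x = 0.268 V (positive root), so V_SG = 0.867 V.
I_D = (V_DD − V_SG)/R = (4.73 − 0.867) / 18.1 = 0.213 mA.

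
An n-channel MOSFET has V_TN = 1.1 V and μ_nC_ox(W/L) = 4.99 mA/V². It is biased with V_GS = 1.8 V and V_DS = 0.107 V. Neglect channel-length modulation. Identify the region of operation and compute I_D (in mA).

Triode; I_D = 0.345 mA

V_ov = V_GS − V_TN = 1.8 − 1.1 = 0.7 V.
Since V_DS = 0.107 V < V_ov = 0.7 V, the device is in the triode region.
I_D = k_n [V_ov · V_DS − ½ V_DS²] = 4.99 × [0.7 × 0.107 − 0.5 × 0.107²] = 0.345 mA.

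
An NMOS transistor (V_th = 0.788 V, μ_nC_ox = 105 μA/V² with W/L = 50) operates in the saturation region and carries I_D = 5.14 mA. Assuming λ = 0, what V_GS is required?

k_n = μ_nC_ox · (W/L) = 5.25 mA/V².
In saturation I_D = ½ k_n (V_GS − V_th)², so V_GS − V_th = √(2 I_D / k_n) = √(2 × 5.14 / 5.25) = 1.4 V.
V_GS = 0.788 + 1.4 = 2.19 V.

V_GS = 2.19 V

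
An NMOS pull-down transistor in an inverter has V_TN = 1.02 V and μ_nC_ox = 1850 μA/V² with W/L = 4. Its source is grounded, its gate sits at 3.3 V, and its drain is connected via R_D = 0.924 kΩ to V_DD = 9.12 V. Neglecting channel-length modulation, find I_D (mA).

V_GS = V_G = 3.3 V, so V_ov = 3.3 − 1.02 = 2.28 V.
k_n = μ_nC_ox · (W/L) = 7.4 mA/V².
Assume saturation: I_D = ½ k_n V_ov² = 0.5 × 7.4 × 2.28² = 19.2 mA, giving V_DS = V_DD − I_D R_D = 9.12 − 19.2 × 0.924 = -8.65 V.
But -8.65 V < V_ov = 2.28 V, so the device is actually in triode.
In triode I_D = k_n[V_ov V_DS − ½ V_DS²] and I_D = (V_DD − V_DS)/R_D. Equating: 3.42 V_DS² − 16.59 V_DS + 9.12 = 0, giving V_DS = 0.632 V (the root below V_ov).
I_D = (9.12 − 0.632) / 0.924 = 9.19 mA.

I_D = 9.19 mA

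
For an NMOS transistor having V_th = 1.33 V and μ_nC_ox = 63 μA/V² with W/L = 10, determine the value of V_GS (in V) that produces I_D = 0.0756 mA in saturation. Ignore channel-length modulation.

V_GS = 1.82 V

k_n = μ_nC_ox · (W/L) = 0.63 mA/V².
In saturation I_D = ½ k_n (V_GS − V_th)², so V_GS − V_th = √(2 I_D / k_n) = √(2 × 0.0756 / 0.63) = 0.49 V.
V_GS = 1.33 + 0.49 = 1.82 V.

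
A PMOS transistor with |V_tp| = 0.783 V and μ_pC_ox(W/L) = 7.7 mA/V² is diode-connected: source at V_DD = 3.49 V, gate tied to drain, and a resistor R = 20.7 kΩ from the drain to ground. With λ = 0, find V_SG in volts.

With gate tied to drain, V_SG = V_SD ≥ V_SG − |V_tp|, so the device is in saturation.
KCL at the drain: ½ k_p (V_SG − |V_tp|)² = (V_DD − V_SG)/R.
Let x = V_SG − 0.783. Then 79.7 x² + x − 2.707 = 0, giving x = 0.178 V (positive root), so V_SG = 0.961 V.
I_D = (V_DD − V_SG)/R = (3.49 − 0.961) / 20.7 = 0.122 mA.

V_SG = 0.961 V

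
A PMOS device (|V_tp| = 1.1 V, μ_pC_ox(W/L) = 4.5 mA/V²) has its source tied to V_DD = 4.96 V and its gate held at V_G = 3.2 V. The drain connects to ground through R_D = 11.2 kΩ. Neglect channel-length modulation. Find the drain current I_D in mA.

I_D = 0.428 mA

V_SG = V_DD − V_G = 4.96 − 3.2 = 1.76 V, so V_ov = 1.76 − 1.1 = 0.66 V.
Assume saturation: I_D = ½ k_p V_ov² = 0.5 × 4.5 × 0.66² = 0.98 mA, giving V_SD = V_DD − I_D R_D = 4.96 − 0.98 × 11.2 = -6.02 V.
But -6.02 V < V_ov = 0.66 V, so the device is actually in triode.
In triode I_D = k_p[V_ov V_SD − ½ V_SD²] and I_D = (V_DD − V_SD)/R_D. Equating: 25.2 V_SD² − 34.26 V_SD + 4.96 = 0, giving V_SD = 0.165 V (the root below V_ov).
I_D = (4.96 − 0.165) / 11.2 = 0.428 mA.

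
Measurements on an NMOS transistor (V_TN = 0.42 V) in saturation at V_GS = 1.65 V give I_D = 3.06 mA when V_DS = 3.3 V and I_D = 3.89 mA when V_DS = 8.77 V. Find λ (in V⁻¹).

λ = 0.0593 V⁻¹

With V_GS fixed, I_D ∝ (1 + λ V_DS) in saturation, so I_D2/I_D1 = (1 + λ V_DS2)/(1 + λ V_DS1).
3.89/3.06 = 1.271 = (1 + 8.77 λ)/(1 + 3.3 λ).
Solving: λ (I_D1 V_DS2 − I_D2 V_DS1) = I_D2 − I_D1, so λ = (3.89 − 3.06) / (3.06 × 8.77 − 3.89 × 3.3) = 0.83 / 14 = 0.0593 V⁻¹.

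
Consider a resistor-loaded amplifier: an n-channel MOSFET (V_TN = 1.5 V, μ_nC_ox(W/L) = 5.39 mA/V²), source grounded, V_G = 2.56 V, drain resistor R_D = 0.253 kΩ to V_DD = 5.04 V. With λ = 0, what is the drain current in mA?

V_GS = V_G = 2.56 V, so V_ov = 2.56 − 1.5 = 1.06 V.
Assume saturation: I_D = ½ k_n V_ov² = 0.5 × 5.39 × 1.06² = 3.03 mA, giving V_DS = V_DD − I_D R_D = 5.04 − 3.03 × 0.253 = 4.27 V.
V_DS = 4.27 V ≥ V_ov = 1.06 V, confirming saturation.

I_D = 3.03 mA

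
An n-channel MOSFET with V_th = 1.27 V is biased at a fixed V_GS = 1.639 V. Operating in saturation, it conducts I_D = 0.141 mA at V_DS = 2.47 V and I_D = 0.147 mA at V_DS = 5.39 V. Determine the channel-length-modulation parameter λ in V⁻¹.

λ = 0.0151 V⁻¹

With V_GS fixed, I_D ∝ (1 + λ V_DS) in saturation, so I_D2/I_D1 = (1 + λ V_DS2)/(1 + λ V_DS1).
0.147/0.141 = 1.043 = (1 + 5.39 λ)/(1 + 2.47 λ).
Solving: λ (I_D1 V_DS2 − I_D2 V_DS1) = I_D2 − I_D1, so λ = (0.147 − 0.141) / (0.141 × 5.39 − 0.147 × 2.47) = 0.006 / 0.397 = 0.0151 V⁻¹.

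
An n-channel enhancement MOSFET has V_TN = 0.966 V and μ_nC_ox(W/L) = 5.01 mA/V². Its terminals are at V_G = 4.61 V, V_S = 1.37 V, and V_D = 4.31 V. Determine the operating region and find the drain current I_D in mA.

Saturation; I_D = 13.0 mA

V_GS = V_G − V_S = 4.61 − 1.37 = 3.24 V; V_DS = V_D − V_S = 4.31 − 1.37 = 2.94 V.
V_ov = V_GS − V_TN = 3.24 − 0.966 = 2.27 V.
Since V_DS = 2.94 V ≥ V_ov = 2.27 V, the device is in saturation.
I_D = ½ k_n V_ov² = 0.5 × 5.01 × 2.27² = 13 mA.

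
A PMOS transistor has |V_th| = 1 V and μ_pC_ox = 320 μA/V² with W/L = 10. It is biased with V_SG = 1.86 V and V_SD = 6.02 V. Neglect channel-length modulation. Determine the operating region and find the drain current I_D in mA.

k_p = μ_pC_ox · (W/L) = 3.2 mA/V².
V_ov = V_SG − |V_th| = 1.86 − 1 = 0.86 V.
Since V_SD = 6.02 V ≥ V_ov = 0.86 V, the device is in saturation.
I_D = ½ k_p V_ov² = 0.5 × 3.2 × 0.86² = 1.18 mA.

Saturation; I_D = 1.18 mA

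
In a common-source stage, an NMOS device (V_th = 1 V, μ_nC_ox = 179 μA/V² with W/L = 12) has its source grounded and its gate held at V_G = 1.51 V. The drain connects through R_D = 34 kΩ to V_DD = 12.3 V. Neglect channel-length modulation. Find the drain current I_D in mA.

V_GS = V_G = 1.51 V, so V_ov = 1.51 − 1 = 0.51 V.
k_n = μ_nC_ox · (W/L) = 2.148 mA/V².
Assume saturation: I_D = ½ k_n V_ov² = 0.5 × 2.148 × 0.51² = 0.279 mA, giving V_DS = V_DD − I_D R_D = 12.3 − 0.279 × 34 = 2.8 V.
V_DS = 2.8 V ≥ V_ov = 0.51 V, confirming saturation.

I_D = 0.279 mA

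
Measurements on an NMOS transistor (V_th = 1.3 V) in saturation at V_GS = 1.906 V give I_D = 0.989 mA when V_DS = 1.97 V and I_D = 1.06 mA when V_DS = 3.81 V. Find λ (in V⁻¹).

λ = 0.0423 V⁻¹

With V_GS fixed, I_D ∝ (1 + λ V_DS) in saturation, so I_D2/I_D1 = (1 + λ V_DS2)/(1 + λ V_DS1).
1.06/0.989 = 1.072 = (1 + 3.81 λ)/(1 + 1.97 λ).
Solving: λ (I_D1 V_DS2 − I_D2 V_DS1) = I_D2 − I_D1, so λ = (1.06 − 0.989) / (0.989 × 3.81 − 1.06 × 1.97) = 0.071 / 1.68 = 0.0423 V⁻¹.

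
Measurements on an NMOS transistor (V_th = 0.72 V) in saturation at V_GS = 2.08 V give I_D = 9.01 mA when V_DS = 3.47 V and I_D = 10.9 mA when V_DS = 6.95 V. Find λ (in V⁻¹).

With V_GS fixed, I_D ∝ (1 + λ V_DS) in saturation, so I_D2/I_D1 = (1 + λ V_DS2)/(1 + λ V_DS1).
10.9/9.01 = 1.21 = (1 + 6.95 λ)/(1 + 3.47 λ).
Solving: λ (I_D1 V_DS2 − I_D2 V_DS1) = I_D2 − I_D1, so λ = (10.9 − 9.01) / (9.01 × 6.95 − 10.9 × 3.47) = 1.89 / 24.8 = 0.0762 V⁻¹.

λ = 0.0762 V⁻¹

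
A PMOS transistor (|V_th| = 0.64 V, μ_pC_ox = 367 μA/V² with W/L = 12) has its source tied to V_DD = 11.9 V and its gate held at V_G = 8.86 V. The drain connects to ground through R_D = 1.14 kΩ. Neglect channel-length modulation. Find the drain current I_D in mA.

V_SG = V_DD − V_G = 11.9 − 8.86 = 3.04 V, so V_ov = 3.04 − 0.64 = 2.4 V.
k_p = μ_pC_ox · (W/L) = 4.404 mA/V².
Assume saturation: I_D = ½ k_p V_ov² = 0.5 × 4.404 × 2.4² = 12.7 mA, giving V_SD = V_DD − I_D R_D = 11.9 − 12.7 × 1.14 = -2.56 V.
But -2.56 V < V_ov = 2.4 V, so the device is actually in triode.
In triode I_D = k_p[V_ov V_SD − ½ V_SD²] and I_D = (V_DD − V_SD)/R_D. Equating: 2.51 V_SD² − 13.05 V_SD + 11.9 = 0, giving V_SD = 1.18 V (the root below V_ov).
I_D = (11.9 − 1.18) / 1.14 = 9.4 mA.

I_D = 9.40 mA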